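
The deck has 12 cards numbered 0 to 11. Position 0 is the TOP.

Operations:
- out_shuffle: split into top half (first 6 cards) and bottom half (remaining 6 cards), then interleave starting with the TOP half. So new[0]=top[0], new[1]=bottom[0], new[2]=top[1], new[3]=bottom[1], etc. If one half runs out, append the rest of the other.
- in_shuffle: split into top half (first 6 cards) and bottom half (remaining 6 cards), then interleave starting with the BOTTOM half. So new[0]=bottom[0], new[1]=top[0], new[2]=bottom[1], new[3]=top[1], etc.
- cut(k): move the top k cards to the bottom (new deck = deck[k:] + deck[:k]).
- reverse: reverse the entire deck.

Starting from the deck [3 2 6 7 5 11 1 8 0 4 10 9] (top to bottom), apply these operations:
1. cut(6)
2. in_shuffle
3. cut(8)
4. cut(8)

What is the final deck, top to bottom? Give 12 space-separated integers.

Answer: 6 0 7 4 5 10 11 9 3 1 2 8

Derivation:
After op 1 (cut(6)): [1 8 0 4 10 9 3 2 6 7 5 11]
After op 2 (in_shuffle): [3 1 2 8 6 0 7 4 5 10 11 9]
After op 3 (cut(8)): [5 10 11 9 3 1 2 8 6 0 7 4]
After op 4 (cut(8)): [6 0 7 4 5 10 11 9 3 1 2 8]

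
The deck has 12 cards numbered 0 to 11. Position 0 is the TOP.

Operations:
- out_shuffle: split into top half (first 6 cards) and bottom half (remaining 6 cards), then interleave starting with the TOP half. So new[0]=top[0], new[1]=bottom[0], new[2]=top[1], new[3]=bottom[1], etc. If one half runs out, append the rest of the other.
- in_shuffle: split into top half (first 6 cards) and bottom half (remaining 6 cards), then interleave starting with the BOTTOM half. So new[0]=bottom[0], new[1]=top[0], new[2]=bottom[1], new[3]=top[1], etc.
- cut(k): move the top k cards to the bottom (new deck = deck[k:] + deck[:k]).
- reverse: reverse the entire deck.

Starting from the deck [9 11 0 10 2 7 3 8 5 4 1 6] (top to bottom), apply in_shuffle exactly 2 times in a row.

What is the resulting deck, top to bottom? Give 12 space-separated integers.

Answer: 4 3 10 9 1 8 2 11 6 5 7 0

Derivation:
After op 1 (in_shuffle): [3 9 8 11 5 0 4 10 1 2 6 7]
After op 2 (in_shuffle): [4 3 10 9 1 8 2 11 6 5 7 0]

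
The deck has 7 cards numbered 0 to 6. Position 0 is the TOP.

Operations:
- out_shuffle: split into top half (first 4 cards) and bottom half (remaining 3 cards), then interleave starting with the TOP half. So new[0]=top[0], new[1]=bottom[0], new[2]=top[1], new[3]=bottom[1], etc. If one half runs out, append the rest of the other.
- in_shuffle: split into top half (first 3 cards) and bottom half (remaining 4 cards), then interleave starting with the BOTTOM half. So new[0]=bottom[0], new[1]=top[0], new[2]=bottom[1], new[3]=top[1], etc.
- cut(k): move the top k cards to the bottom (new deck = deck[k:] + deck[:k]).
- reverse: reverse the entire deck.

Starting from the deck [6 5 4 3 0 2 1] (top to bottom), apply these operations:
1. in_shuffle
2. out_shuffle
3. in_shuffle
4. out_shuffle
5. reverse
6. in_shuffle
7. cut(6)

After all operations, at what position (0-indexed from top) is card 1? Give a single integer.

After op 1 (in_shuffle): [3 6 0 5 2 4 1]
After op 2 (out_shuffle): [3 2 6 4 0 1 5]
After op 3 (in_shuffle): [4 3 0 2 1 6 5]
After op 4 (out_shuffle): [4 1 3 6 0 5 2]
After op 5 (reverse): [2 5 0 6 3 1 4]
After op 6 (in_shuffle): [6 2 3 5 1 0 4]
After op 7 (cut(6)): [4 6 2 3 5 1 0]
Card 1 is at position 5.

Answer: 5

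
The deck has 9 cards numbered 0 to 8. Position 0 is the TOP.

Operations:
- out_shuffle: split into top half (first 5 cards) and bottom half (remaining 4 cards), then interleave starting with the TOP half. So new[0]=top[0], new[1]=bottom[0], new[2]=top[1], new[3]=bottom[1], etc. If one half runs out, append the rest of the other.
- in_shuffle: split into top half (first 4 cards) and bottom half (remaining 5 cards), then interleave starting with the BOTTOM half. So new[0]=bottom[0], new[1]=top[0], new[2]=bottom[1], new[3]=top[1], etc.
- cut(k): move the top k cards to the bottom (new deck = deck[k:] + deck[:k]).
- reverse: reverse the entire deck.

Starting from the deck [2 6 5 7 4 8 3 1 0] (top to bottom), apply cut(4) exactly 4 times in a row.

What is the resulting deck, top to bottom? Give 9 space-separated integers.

Answer: 1 0 2 6 5 7 4 8 3

Derivation:
After op 1 (cut(4)): [4 8 3 1 0 2 6 5 7]
After op 2 (cut(4)): [0 2 6 5 7 4 8 3 1]
After op 3 (cut(4)): [7 4 8 3 1 0 2 6 5]
After op 4 (cut(4)): [1 0 2 6 5 7 4 8 3]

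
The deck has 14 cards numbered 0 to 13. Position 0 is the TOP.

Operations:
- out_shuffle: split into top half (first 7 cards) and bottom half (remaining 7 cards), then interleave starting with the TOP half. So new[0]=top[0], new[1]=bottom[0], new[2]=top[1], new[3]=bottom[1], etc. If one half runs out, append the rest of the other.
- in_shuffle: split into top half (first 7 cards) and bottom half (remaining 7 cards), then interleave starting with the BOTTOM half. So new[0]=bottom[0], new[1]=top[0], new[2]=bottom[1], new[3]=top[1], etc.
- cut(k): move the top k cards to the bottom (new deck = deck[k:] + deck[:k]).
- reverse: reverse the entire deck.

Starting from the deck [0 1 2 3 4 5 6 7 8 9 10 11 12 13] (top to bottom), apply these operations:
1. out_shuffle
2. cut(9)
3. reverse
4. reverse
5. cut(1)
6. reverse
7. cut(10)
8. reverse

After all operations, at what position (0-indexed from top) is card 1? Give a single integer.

Answer: 2

Derivation:
After op 1 (out_shuffle): [0 7 1 8 2 9 3 10 4 11 5 12 6 13]
After op 2 (cut(9)): [11 5 12 6 13 0 7 1 8 2 9 3 10 4]
After op 3 (reverse): [4 10 3 9 2 8 1 7 0 13 6 12 5 11]
After op 4 (reverse): [11 5 12 6 13 0 7 1 8 2 9 3 10 4]
After op 5 (cut(1)): [5 12 6 13 0 7 1 8 2 9 3 10 4 11]
After op 6 (reverse): [11 4 10 3 9 2 8 1 7 0 13 6 12 5]
After op 7 (cut(10)): [13 6 12 5 11 4 10 3 9 2 8 1 7 0]
After op 8 (reverse): [0 7 1 8 2 9 3 10 4 11 5 12 6 13]
Card 1 is at position 2.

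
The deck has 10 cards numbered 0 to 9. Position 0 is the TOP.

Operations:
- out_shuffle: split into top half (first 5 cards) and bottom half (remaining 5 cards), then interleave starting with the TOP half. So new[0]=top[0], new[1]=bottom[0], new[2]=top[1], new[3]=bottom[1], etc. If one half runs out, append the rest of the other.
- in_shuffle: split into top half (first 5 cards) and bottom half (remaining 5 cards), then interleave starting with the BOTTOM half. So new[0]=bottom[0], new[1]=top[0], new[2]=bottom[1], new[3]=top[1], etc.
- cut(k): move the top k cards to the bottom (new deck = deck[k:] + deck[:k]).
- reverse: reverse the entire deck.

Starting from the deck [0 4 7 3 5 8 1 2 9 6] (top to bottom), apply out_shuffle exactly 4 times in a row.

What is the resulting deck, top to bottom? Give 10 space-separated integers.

Answer: 0 5 9 3 2 7 1 4 8 6

Derivation:
After op 1 (out_shuffle): [0 8 4 1 7 2 3 9 5 6]
After op 2 (out_shuffle): [0 2 8 3 4 9 1 5 7 6]
After op 3 (out_shuffle): [0 9 2 1 8 5 3 7 4 6]
After op 4 (out_shuffle): [0 5 9 3 2 7 1 4 8 6]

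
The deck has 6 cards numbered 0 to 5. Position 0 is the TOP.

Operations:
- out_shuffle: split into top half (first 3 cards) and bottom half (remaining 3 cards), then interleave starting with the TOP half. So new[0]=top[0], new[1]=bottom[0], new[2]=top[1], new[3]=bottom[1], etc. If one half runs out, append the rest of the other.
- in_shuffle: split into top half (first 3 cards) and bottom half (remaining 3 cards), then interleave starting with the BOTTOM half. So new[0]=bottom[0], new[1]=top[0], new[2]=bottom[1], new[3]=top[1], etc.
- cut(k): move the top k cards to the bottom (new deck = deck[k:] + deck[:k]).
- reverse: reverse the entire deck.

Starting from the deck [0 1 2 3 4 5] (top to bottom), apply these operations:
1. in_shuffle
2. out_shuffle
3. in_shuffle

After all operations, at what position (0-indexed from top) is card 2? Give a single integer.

Answer: 4

Derivation:
After op 1 (in_shuffle): [3 0 4 1 5 2]
After op 2 (out_shuffle): [3 1 0 5 4 2]
After op 3 (in_shuffle): [5 3 4 1 2 0]
Card 2 is at position 4.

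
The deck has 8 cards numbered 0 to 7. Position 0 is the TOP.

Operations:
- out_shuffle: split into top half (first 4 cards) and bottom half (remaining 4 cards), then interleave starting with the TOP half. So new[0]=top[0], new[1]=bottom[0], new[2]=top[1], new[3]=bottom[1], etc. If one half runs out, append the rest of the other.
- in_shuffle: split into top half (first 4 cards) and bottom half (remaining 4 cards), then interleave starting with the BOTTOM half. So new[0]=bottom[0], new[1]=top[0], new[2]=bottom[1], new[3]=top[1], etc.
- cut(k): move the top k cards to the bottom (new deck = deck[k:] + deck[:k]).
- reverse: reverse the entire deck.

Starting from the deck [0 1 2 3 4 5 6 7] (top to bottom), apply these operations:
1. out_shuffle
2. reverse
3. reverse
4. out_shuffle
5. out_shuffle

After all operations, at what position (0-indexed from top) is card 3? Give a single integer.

Answer: 3

Derivation:
After op 1 (out_shuffle): [0 4 1 5 2 6 3 7]
After op 2 (reverse): [7 3 6 2 5 1 4 0]
After op 3 (reverse): [0 4 1 5 2 6 3 7]
After op 4 (out_shuffle): [0 2 4 6 1 3 5 7]
After op 5 (out_shuffle): [0 1 2 3 4 5 6 7]
Card 3 is at position 3.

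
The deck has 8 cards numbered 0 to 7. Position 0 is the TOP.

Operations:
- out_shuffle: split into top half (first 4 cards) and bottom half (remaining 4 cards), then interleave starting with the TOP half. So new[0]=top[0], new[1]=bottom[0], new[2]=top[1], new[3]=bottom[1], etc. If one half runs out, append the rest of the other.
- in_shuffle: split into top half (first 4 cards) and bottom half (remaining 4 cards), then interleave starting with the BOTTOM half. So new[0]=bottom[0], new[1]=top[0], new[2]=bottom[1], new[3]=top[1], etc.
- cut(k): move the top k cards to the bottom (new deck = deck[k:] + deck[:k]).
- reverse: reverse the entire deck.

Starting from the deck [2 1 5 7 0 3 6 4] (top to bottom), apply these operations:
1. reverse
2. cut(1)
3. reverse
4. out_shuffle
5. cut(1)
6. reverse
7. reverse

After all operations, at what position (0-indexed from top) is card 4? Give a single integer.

After op 1 (reverse): [4 6 3 0 7 5 1 2]
After op 2 (cut(1)): [6 3 0 7 5 1 2 4]
After op 3 (reverse): [4 2 1 5 7 0 3 6]
After op 4 (out_shuffle): [4 7 2 0 1 3 5 6]
After op 5 (cut(1)): [7 2 0 1 3 5 6 4]
After op 6 (reverse): [4 6 5 3 1 0 2 7]
After op 7 (reverse): [7 2 0 1 3 5 6 4]
Card 4 is at position 7.

Answer: 7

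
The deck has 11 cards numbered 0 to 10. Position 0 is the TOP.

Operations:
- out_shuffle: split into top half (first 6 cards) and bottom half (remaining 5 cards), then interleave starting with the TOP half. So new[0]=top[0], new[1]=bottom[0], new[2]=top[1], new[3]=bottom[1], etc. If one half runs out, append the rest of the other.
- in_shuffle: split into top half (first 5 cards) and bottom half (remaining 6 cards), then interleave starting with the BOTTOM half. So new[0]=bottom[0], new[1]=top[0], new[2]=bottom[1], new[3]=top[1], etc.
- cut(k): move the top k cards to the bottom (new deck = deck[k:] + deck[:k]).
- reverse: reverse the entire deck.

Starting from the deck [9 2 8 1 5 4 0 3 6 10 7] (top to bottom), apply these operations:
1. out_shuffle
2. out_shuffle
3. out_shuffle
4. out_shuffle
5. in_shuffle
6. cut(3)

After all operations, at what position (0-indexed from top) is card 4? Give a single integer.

After op 1 (out_shuffle): [9 0 2 3 8 6 1 10 5 7 4]
After op 2 (out_shuffle): [9 1 0 10 2 5 3 7 8 4 6]
After op 3 (out_shuffle): [9 3 1 7 0 8 10 4 2 6 5]
After op 4 (out_shuffle): [9 10 3 4 1 2 7 6 0 5 8]
After op 5 (in_shuffle): [2 9 7 10 6 3 0 4 5 1 8]
After op 6 (cut(3)): [10 6 3 0 4 5 1 8 2 9 7]
Card 4 is at position 4.

Answer: 4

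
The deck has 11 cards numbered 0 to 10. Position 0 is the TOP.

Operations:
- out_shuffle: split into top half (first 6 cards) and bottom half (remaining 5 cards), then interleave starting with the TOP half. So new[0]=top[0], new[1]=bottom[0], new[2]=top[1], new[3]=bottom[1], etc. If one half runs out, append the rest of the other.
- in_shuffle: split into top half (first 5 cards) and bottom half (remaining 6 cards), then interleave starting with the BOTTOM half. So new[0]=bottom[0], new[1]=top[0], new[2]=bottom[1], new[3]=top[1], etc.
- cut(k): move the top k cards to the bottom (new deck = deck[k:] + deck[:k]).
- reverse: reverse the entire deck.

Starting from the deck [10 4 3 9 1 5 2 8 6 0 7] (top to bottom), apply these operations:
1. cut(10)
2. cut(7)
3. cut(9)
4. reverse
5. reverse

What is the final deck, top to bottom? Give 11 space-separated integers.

After op 1 (cut(10)): [7 10 4 3 9 1 5 2 8 6 0]
After op 2 (cut(7)): [2 8 6 0 7 10 4 3 9 1 5]
After op 3 (cut(9)): [1 5 2 8 6 0 7 10 4 3 9]
After op 4 (reverse): [9 3 4 10 7 0 6 8 2 5 1]
After op 5 (reverse): [1 5 2 8 6 0 7 10 4 3 9]

Answer: 1 5 2 8 6 0 7 10 4 3 9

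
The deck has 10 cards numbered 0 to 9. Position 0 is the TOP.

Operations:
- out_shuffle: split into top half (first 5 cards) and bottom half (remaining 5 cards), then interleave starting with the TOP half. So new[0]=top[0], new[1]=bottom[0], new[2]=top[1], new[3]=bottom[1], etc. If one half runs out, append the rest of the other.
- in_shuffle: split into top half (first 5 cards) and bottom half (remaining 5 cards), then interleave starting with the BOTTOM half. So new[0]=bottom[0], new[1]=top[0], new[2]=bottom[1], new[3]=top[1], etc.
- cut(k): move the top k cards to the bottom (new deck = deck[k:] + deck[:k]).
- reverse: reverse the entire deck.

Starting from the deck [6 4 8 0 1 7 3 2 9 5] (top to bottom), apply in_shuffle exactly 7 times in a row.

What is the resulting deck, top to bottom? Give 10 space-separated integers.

Answer: 2 1 4 5 3 0 6 9 7 8

Derivation:
After op 1 (in_shuffle): [7 6 3 4 2 8 9 0 5 1]
After op 2 (in_shuffle): [8 7 9 6 0 3 5 4 1 2]
After op 3 (in_shuffle): [3 8 5 7 4 9 1 6 2 0]
After op 4 (in_shuffle): [9 3 1 8 6 5 2 7 0 4]
After op 5 (in_shuffle): [5 9 2 3 7 1 0 8 4 6]
After op 6 (in_shuffle): [1 5 0 9 8 2 4 3 6 7]
After op 7 (in_shuffle): [2 1 4 5 3 0 6 9 7 8]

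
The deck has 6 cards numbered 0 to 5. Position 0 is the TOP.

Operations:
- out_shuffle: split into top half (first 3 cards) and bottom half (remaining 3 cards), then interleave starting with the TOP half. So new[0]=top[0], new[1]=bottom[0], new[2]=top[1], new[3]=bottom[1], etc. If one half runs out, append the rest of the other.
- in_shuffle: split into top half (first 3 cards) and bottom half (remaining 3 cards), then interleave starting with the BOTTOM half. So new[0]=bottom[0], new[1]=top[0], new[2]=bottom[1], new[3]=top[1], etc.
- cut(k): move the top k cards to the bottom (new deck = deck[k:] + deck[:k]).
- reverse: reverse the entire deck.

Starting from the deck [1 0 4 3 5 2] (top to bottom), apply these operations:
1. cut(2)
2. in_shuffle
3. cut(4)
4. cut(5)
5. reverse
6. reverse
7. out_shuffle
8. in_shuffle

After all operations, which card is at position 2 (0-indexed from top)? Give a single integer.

After op 1 (cut(2)): [4 3 5 2 1 0]
After op 2 (in_shuffle): [2 4 1 3 0 5]
After op 3 (cut(4)): [0 5 2 4 1 3]
After op 4 (cut(5)): [3 0 5 2 4 1]
After op 5 (reverse): [1 4 2 5 0 3]
After op 6 (reverse): [3 0 5 2 4 1]
After op 7 (out_shuffle): [3 2 0 4 5 1]
After op 8 (in_shuffle): [4 3 5 2 1 0]
Position 2: card 5.

Answer: 5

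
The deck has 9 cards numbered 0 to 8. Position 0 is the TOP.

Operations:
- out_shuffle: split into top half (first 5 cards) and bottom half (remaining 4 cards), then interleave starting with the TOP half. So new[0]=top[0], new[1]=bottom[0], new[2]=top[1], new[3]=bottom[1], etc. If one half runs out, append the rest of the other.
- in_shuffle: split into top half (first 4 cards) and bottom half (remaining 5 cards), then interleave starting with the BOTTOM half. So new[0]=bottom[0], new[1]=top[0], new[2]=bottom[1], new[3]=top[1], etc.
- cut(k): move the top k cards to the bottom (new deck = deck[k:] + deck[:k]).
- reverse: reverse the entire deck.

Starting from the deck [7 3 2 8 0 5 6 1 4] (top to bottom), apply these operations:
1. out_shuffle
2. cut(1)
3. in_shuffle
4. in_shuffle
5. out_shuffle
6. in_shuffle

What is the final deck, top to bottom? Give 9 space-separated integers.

Answer: 6 4 3 8 5 1 7 2 0

Derivation:
After op 1 (out_shuffle): [7 5 3 6 2 1 8 4 0]
After op 2 (cut(1)): [5 3 6 2 1 8 4 0 7]
After op 3 (in_shuffle): [1 5 8 3 4 6 0 2 7]
After op 4 (in_shuffle): [4 1 6 5 0 8 2 3 7]
After op 5 (out_shuffle): [4 8 1 2 6 3 5 7 0]
After op 6 (in_shuffle): [6 4 3 8 5 1 7 2 0]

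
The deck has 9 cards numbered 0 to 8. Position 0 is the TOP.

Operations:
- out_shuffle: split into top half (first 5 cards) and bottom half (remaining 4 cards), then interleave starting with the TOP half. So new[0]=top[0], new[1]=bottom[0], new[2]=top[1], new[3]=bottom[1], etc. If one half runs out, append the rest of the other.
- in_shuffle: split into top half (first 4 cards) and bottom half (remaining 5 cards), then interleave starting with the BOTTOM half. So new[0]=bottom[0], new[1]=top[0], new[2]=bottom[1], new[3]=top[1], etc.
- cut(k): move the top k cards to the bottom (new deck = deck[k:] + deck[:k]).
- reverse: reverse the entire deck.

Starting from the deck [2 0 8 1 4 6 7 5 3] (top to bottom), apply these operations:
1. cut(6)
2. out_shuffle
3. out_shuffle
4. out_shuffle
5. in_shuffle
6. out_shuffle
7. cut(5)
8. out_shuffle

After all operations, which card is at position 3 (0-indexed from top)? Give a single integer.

Answer: 7

Derivation:
After op 1 (cut(6)): [7 5 3 2 0 8 1 4 6]
After op 2 (out_shuffle): [7 8 5 1 3 4 2 6 0]
After op 3 (out_shuffle): [7 4 8 2 5 6 1 0 3]
After op 4 (out_shuffle): [7 6 4 1 8 0 2 3 5]
After op 5 (in_shuffle): [8 7 0 6 2 4 3 1 5]
After op 6 (out_shuffle): [8 4 7 3 0 1 6 5 2]
After op 7 (cut(5)): [1 6 5 2 8 4 7 3 0]
After op 8 (out_shuffle): [1 4 6 7 5 3 2 0 8]
Position 3: card 7.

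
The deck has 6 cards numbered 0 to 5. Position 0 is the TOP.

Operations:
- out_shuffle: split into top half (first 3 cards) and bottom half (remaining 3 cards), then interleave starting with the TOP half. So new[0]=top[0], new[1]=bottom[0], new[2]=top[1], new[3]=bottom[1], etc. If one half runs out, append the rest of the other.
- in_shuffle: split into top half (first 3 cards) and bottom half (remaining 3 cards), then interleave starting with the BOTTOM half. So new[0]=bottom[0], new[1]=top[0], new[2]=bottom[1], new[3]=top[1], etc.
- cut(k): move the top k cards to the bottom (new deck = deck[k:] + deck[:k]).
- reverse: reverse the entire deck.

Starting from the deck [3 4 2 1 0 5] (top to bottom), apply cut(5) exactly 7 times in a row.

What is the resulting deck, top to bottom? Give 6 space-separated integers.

After op 1 (cut(5)): [5 3 4 2 1 0]
After op 2 (cut(5)): [0 5 3 4 2 1]
After op 3 (cut(5)): [1 0 5 3 4 2]
After op 4 (cut(5)): [2 1 0 5 3 4]
After op 5 (cut(5)): [4 2 1 0 5 3]
After op 6 (cut(5)): [3 4 2 1 0 5]
After op 7 (cut(5)): [5 3 4 2 1 0]

Answer: 5 3 4 2 1 0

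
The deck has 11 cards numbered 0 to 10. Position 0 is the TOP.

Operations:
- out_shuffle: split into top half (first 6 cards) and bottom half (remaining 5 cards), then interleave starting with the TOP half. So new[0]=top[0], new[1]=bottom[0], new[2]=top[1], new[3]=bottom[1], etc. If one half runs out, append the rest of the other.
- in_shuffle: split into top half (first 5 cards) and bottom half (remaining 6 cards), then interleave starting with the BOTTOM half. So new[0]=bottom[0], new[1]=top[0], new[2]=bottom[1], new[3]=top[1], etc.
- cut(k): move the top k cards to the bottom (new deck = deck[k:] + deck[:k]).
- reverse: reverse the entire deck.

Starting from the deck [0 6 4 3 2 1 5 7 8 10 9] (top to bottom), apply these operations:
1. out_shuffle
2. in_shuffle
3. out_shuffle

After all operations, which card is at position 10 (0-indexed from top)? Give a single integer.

After op 1 (out_shuffle): [0 5 6 7 4 8 3 10 2 9 1]
After op 2 (in_shuffle): [8 0 3 5 10 6 2 7 9 4 1]
After op 3 (out_shuffle): [8 2 0 7 3 9 5 4 10 1 6]
Position 10: card 6.

Answer: 6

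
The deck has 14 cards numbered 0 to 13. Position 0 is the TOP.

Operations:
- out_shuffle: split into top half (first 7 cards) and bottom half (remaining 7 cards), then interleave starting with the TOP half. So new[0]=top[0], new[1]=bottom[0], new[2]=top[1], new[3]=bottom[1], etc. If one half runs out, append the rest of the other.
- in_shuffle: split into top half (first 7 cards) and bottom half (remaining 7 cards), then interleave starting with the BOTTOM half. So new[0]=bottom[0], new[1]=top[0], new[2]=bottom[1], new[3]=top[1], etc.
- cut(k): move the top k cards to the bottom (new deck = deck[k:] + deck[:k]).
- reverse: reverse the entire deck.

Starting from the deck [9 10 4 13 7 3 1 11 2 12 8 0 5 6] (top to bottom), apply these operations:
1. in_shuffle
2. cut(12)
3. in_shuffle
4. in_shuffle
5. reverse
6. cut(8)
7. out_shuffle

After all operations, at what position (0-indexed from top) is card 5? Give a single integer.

Answer: 13

Derivation:
After op 1 (in_shuffle): [11 9 2 10 12 4 8 13 0 7 5 3 6 1]
After op 2 (cut(12)): [6 1 11 9 2 10 12 4 8 13 0 7 5 3]
After op 3 (in_shuffle): [4 6 8 1 13 11 0 9 7 2 5 10 3 12]
After op 4 (in_shuffle): [9 4 7 6 2 8 5 1 10 13 3 11 12 0]
After op 5 (reverse): [0 12 11 3 13 10 1 5 8 2 6 7 4 9]
After op 6 (cut(8)): [8 2 6 7 4 9 0 12 11 3 13 10 1 5]
After op 7 (out_shuffle): [8 12 2 11 6 3 7 13 4 10 9 1 0 5]
Card 5 is at position 13.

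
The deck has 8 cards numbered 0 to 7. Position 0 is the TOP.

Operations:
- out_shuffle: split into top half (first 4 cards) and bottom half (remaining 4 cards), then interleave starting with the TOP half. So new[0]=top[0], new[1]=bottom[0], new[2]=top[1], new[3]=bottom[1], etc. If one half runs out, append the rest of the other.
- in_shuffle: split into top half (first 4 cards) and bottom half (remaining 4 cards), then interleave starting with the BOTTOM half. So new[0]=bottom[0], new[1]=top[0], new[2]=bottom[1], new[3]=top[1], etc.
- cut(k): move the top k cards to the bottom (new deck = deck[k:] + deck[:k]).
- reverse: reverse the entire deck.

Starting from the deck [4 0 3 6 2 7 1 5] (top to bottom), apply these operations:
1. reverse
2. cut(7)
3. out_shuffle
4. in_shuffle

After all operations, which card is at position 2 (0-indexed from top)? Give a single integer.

Answer: 3

Derivation:
After op 1 (reverse): [5 1 7 2 6 3 0 4]
After op 2 (cut(7)): [4 5 1 7 2 6 3 0]
After op 3 (out_shuffle): [4 2 5 6 1 3 7 0]
After op 4 (in_shuffle): [1 4 3 2 7 5 0 6]
Position 2: card 3.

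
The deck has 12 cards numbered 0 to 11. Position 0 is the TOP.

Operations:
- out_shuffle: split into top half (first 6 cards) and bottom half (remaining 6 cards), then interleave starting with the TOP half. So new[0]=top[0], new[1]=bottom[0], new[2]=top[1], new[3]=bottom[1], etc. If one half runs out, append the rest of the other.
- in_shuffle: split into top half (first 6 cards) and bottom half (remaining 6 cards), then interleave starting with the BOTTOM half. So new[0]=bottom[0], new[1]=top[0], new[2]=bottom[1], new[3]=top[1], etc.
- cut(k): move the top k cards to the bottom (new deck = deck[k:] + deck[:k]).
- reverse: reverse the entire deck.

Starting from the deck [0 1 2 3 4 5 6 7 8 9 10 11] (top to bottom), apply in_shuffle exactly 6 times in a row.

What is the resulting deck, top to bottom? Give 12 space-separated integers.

After op 1 (in_shuffle): [6 0 7 1 8 2 9 3 10 4 11 5]
After op 2 (in_shuffle): [9 6 3 0 10 7 4 1 11 8 5 2]
After op 3 (in_shuffle): [4 9 1 6 11 3 8 0 5 10 2 7]
After op 4 (in_shuffle): [8 4 0 9 5 1 10 6 2 11 7 3]
After op 5 (in_shuffle): [10 8 6 4 2 0 11 9 7 5 3 1]
After op 6 (in_shuffle): [11 10 9 8 7 6 5 4 3 2 1 0]

Answer: 11 10 9 8 7 6 5 4 3 2 1 0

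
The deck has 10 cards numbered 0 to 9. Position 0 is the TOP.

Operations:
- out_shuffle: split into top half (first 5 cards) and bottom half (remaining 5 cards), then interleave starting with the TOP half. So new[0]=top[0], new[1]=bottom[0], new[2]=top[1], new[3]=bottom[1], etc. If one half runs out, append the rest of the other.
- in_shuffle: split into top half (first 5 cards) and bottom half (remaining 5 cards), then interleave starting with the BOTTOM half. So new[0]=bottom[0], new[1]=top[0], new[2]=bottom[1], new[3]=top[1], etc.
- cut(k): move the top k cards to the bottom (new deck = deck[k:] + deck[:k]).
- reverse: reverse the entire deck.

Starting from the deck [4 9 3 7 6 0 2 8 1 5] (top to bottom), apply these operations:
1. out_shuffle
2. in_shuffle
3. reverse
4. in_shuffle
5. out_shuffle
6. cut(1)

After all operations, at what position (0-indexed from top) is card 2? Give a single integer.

Answer: 0

Derivation:
After op 1 (out_shuffle): [4 0 9 2 3 8 7 1 6 5]
After op 2 (in_shuffle): [8 4 7 0 1 9 6 2 5 3]
After op 3 (reverse): [3 5 2 6 9 1 0 7 4 8]
After op 4 (in_shuffle): [1 3 0 5 7 2 4 6 8 9]
After op 5 (out_shuffle): [1 2 3 4 0 6 5 8 7 9]
After op 6 (cut(1)): [2 3 4 0 6 5 8 7 9 1]
Card 2 is at position 0.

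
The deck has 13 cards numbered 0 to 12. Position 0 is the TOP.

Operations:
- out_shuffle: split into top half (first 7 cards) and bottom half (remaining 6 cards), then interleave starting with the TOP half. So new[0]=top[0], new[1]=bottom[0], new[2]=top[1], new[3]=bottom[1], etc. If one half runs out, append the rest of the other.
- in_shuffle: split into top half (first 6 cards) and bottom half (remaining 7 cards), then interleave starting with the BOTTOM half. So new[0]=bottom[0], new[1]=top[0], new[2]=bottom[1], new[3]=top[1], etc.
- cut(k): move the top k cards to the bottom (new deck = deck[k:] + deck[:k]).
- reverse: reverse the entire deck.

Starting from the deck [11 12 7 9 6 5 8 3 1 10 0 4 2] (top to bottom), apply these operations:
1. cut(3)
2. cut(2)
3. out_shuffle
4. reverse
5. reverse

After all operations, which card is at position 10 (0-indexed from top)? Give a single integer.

After op 1 (cut(3)): [9 6 5 8 3 1 10 0 4 2 11 12 7]
After op 2 (cut(2)): [5 8 3 1 10 0 4 2 11 12 7 9 6]
After op 3 (out_shuffle): [5 2 8 11 3 12 1 7 10 9 0 6 4]
After op 4 (reverse): [4 6 0 9 10 7 1 12 3 11 8 2 5]
After op 5 (reverse): [5 2 8 11 3 12 1 7 10 9 0 6 4]
Position 10: card 0.

Answer: 0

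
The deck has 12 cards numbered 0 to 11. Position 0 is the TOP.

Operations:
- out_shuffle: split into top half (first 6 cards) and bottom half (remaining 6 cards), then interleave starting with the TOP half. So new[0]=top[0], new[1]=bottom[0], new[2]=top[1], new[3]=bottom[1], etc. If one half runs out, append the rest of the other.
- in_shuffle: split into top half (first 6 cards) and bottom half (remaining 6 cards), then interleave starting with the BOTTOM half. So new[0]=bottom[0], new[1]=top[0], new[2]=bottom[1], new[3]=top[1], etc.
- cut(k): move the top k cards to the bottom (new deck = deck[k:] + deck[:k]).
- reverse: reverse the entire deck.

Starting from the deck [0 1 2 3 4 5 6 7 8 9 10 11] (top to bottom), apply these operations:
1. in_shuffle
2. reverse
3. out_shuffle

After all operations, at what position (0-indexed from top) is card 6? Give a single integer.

After op 1 (in_shuffle): [6 0 7 1 8 2 9 3 10 4 11 5]
After op 2 (reverse): [5 11 4 10 3 9 2 8 1 7 0 6]
After op 3 (out_shuffle): [5 2 11 8 4 1 10 7 3 0 9 6]
Card 6 is at position 11.

Answer: 11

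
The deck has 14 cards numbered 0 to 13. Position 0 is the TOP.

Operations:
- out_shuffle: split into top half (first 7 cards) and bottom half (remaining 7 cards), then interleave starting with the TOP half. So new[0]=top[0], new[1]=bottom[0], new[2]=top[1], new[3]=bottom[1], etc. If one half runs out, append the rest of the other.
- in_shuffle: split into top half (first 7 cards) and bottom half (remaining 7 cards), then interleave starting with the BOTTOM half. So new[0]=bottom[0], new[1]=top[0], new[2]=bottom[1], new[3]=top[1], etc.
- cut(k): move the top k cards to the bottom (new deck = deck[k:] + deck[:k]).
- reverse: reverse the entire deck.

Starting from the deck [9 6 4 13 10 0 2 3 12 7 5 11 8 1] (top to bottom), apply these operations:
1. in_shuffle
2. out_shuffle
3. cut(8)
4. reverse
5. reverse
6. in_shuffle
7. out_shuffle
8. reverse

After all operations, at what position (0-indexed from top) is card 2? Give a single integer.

Answer: 4

Derivation:
After op 1 (in_shuffle): [3 9 12 6 7 4 5 13 11 10 8 0 1 2]
After op 2 (out_shuffle): [3 13 9 11 12 10 6 8 7 0 4 1 5 2]
After op 3 (cut(8)): [7 0 4 1 5 2 3 13 9 11 12 10 6 8]
After op 4 (reverse): [8 6 10 12 11 9 13 3 2 5 1 4 0 7]
After op 5 (reverse): [7 0 4 1 5 2 3 13 9 11 12 10 6 8]
After op 6 (in_shuffle): [13 7 9 0 11 4 12 1 10 5 6 2 8 3]
After op 7 (out_shuffle): [13 1 7 10 9 5 0 6 11 2 4 8 12 3]
After op 8 (reverse): [3 12 8 4 2 11 6 0 5 9 10 7 1 13]
Card 2 is at position 4.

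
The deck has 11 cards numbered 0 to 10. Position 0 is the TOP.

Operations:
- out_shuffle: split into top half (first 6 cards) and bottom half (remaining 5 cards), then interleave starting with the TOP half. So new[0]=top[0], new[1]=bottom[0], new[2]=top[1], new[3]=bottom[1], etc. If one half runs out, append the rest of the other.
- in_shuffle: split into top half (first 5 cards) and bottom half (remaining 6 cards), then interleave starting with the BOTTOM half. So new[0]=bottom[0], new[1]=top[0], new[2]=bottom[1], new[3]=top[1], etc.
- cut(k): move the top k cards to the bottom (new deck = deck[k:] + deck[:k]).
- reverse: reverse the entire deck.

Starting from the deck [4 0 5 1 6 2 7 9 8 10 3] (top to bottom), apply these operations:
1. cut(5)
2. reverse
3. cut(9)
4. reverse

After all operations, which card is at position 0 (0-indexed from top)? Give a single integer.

After op 1 (cut(5)): [2 7 9 8 10 3 4 0 5 1 6]
After op 2 (reverse): [6 1 5 0 4 3 10 8 9 7 2]
After op 3 (cut(9)): [7 2 6 1 5 0 4 3 10 8 9]
After op 4 (reverse): [9 8 10 3 4 0 5 1 6 2 7]
Position 0: card 9.

Answer: 9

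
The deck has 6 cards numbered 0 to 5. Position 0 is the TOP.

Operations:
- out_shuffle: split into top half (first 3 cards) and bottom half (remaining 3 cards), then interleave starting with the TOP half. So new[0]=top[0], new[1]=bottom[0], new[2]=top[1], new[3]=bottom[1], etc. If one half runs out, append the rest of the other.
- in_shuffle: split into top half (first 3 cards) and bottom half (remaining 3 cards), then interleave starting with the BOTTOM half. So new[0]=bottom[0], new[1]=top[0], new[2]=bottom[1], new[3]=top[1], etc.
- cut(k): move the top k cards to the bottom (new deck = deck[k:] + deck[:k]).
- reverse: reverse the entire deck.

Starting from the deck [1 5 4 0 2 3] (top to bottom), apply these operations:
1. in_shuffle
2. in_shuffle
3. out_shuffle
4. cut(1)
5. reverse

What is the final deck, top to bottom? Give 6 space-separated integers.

After op 1 (in_shuffle): [0 1 2 5 3 4]
After op 2 (in_shuffle): [5 0 3 1 4 2]
After op 3 (out_shuffle): [5 1 0 4 3 2]
After op 4 (cut(1)): [1 0 4 3 2 5]
After op 5 (reverse): [5 2 3 4 0 1]

Answer: 5 2 3 4 0 1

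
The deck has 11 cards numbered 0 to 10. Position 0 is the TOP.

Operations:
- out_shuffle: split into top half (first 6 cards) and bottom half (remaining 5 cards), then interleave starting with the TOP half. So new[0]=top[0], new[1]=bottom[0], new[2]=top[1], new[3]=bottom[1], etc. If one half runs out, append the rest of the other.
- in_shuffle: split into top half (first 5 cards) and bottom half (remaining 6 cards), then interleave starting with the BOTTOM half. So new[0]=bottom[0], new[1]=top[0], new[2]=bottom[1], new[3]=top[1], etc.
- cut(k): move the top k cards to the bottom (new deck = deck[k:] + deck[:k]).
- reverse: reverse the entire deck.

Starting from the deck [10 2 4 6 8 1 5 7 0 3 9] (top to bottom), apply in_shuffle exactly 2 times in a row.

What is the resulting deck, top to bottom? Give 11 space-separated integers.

Answer: 4 1 0 10 6 5 3 2 8 7 9

Derivation:
After op 1 (in_shuffle): [1 10 5 2 7 4 0 6 3 8 9]
After op 2 (in_shuffle): [4 1 0 10 6 5 3 2 8 7 9]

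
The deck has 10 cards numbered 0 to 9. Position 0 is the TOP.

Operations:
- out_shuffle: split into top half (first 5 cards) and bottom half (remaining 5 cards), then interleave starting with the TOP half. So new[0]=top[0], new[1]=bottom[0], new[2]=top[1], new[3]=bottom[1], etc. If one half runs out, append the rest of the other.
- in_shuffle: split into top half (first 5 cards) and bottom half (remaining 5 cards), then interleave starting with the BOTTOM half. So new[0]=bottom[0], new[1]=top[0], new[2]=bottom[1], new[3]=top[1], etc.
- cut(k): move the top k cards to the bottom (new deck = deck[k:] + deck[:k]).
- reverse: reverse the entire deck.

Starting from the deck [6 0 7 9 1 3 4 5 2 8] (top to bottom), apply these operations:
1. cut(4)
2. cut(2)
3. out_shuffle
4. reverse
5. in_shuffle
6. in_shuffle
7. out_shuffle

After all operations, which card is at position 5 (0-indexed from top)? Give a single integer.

After op 1 (cut(4)): [1 3 4 5 2 8 6 0 7 9]
After op 2 (cut(2)): [4 5 2 8 6 0 7 9 1 3]
After op 3 (out_shuffle): [4 0 5 7 2 9 8 1 6 3]
After op 4 (reverse): [3 6 1 8 9 2 7 5 0 4]
After op 5 (in_shuffle): [2 3 7 6 5 1 0 8 4 9]
After op 6 (in_shuffle): [1 2 0 3 8 7 4 6 9 5]
After op 7 (out_shuffle): [1 7 2 4 0 6 3 9 8 5]
Position 5: card 6.

Answer: 6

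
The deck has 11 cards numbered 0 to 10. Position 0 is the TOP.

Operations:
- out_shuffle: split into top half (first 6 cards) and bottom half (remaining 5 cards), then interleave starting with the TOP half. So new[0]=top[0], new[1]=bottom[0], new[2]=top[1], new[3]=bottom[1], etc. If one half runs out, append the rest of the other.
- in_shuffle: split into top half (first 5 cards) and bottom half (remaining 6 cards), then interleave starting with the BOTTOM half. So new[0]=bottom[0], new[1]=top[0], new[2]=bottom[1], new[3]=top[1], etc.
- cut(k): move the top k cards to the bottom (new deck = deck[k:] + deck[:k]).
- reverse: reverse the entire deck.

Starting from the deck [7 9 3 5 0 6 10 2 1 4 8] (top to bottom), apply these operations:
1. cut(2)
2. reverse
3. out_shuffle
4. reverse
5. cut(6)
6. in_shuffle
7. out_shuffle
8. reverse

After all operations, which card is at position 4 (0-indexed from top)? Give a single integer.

Answer: 6

Derivation:
After op 1 (cut(2)): [3 5 0 6 10 2 1 4 8 7 9]
After op 2 (reverse): [9 7 8 4 1 2 10 6 0 5 3]
After op 3 (out_shuffle): [9 10 7 6 8 0 4 5 1 3 2]
After op 4 (reverse): [2 3 1 5 4 0 8 6 7 10 9]
After op 5 (cut(6)): [8 6 7 10 9 2 3 1 5 4 0]
After op 6 (in_shuffle): [2 8 3 6 1 7 5 10 4 9 0]
After op 7 (out_shuffle): [2 5 8 10 3 4 6 9 1 0 7]
After op 8 (reverse): [7 0 1 9 6 4 3 10 8 5 2]
Position 4: card 6.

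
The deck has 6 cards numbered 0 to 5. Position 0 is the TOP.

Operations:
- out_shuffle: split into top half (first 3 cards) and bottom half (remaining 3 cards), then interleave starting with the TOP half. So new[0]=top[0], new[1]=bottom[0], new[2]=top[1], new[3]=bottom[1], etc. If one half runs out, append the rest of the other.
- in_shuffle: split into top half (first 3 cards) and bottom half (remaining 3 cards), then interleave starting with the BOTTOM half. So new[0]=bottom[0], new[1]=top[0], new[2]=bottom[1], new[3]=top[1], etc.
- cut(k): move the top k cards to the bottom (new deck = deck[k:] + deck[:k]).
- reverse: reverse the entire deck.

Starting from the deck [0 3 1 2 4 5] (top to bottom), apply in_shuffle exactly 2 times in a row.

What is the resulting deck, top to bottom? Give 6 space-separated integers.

After op 1 (in_shuffle): [2 0 4 3 5 1]
After op 2 (in_shuffle): [3 2 5 0 1 4]

Answer: 3 2 5 0 1 4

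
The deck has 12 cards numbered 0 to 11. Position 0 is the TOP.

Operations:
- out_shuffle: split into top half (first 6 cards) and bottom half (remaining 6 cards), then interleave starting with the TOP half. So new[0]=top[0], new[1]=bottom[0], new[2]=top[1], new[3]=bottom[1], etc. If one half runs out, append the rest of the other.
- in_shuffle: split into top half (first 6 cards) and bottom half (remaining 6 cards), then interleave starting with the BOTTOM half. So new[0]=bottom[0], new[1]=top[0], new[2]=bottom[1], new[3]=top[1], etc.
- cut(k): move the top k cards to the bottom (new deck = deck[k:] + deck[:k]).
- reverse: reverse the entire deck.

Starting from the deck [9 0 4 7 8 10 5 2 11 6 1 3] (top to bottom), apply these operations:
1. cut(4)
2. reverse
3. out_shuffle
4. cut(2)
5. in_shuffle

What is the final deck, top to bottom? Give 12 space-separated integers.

After op 1 (cut(4)): [8 10 5 2 11 6 1 3 9 0 4 7]
After op 2 (reverse): [7 4 0 9 3 1 6 11 2 5 10 8]
After op 3 (out_shuffle): [7 6 4 11 0 2 9 5 3 10 1 8]
After op 4 (cut(2)): [4 11 0 2 9 5 3 10 1 8 7 6]
After op 5 (in_shuffle): [3 4 10 11 1 0 8 2 7 9 6 5]

Answer: 3 4 10 11 1 0 8 2 7 9 6 5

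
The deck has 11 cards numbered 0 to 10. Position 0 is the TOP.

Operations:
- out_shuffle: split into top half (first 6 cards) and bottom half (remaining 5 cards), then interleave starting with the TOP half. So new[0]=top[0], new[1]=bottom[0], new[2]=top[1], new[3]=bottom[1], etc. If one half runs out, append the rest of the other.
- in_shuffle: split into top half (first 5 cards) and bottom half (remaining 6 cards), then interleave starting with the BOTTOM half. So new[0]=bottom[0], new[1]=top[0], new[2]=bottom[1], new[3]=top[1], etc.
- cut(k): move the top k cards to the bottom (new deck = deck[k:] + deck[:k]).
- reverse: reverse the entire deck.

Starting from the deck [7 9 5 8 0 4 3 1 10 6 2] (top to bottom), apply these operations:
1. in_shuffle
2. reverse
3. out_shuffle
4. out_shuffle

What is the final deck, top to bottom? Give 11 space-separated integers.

After op 1 (in_shuffle): [4 7 3 9 1 5 10 8 6 0 2]
After op 2 (reverse): [2 0 6 8 10 5 1 9 3 7 4]
After op 3 (out_shuffle): [2 1 0 9 6 3 8 7 10 4 5]
After op 4 (out_shuffle): [2 8 1 7 0 10 9 4 6 5 3]

Answer: 2 8 1 7 0 10 9 4 6 5 3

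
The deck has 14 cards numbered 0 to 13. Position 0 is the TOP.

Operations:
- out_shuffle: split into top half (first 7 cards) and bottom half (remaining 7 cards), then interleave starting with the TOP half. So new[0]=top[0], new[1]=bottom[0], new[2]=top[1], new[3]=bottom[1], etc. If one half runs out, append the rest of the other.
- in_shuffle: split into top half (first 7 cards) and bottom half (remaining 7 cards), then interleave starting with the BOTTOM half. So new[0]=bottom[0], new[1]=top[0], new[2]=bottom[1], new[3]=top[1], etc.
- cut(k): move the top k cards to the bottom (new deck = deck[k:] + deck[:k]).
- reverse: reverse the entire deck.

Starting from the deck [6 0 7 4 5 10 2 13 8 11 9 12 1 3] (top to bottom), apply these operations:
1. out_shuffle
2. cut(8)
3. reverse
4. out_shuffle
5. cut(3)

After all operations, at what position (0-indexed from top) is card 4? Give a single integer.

Answer: 13

Derivation:
After op 1 (out_shuffle): [6 13 0 8 7 11 4 9 5 12 10 1 2 3]
After op 2 (cut(8)): [5 12 10 1 2 3 6 13 0 8 7 11 4 9]
After op 3 (reverse): [9 4 11 7 8 0 13 6 3 2 1 10 12 5]
After op 4 (out_shuffle): [9 6 4 3 11 2 7 1 8 10 0 12 13 5]
After op 5 (cut(3)): [3 11 2 7 1 8 10 0 12 13 5 9 6 4]
Card 4 is at position 13.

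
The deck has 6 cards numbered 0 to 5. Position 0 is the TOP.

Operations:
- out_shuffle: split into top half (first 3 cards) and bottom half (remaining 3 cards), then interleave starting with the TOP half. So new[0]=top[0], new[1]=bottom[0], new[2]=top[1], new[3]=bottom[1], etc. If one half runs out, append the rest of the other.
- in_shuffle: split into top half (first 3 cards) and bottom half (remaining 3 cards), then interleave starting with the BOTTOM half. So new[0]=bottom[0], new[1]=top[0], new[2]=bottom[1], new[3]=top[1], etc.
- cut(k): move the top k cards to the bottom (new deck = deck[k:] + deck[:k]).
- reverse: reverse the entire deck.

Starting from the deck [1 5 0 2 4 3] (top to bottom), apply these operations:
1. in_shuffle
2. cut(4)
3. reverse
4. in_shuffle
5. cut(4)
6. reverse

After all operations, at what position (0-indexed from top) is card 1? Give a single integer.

After op 1 (in_shuffle): [2 1 4 5 3 0]
After op 2 (cut(4)): [3 0 2 1 4 5]
After op 3 (reverse): [5 4 1 2 0 3]
After op 4 (in_shuffle): [2 5 0 4 3 1]
After op 5 (cut(4)): [3 1 2 5 0 4]
After op 6 (reverse): [4 0 5 2 1 3]
Card 1 is at position 4.

Answer: 4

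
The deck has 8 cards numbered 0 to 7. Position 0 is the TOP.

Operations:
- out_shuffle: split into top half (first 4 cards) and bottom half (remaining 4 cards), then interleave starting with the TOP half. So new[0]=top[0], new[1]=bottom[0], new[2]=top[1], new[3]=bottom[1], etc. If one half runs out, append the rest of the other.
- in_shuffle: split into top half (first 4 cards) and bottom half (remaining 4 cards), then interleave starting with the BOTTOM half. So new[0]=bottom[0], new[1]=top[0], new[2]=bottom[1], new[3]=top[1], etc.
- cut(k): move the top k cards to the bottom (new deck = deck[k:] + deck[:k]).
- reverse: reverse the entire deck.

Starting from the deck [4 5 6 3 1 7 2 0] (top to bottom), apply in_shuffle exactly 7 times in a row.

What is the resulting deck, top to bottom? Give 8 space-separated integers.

Answer: 1 4 7 5 2 6 0 3

Derivation:
After op 1 (in_shuffle): [1 4 7 5 2 6 0 3]
After op 2 (in_shuffle): [2 1 6 4 0 7 3 5]
After op 3 (in_shuffle): [0 2 7 1 3 6 5 4]
After op 4 (in_shuffle): [3 0 6 2 5 7 4 1]
After op 5 (in_shuffle): [5 3 7 0 4 6 1 2]
After op 6 (in_shuffle): [4 5 6 3 1 7 2 0]
After op 7 (in_shuffle): [1 4 7 5 2 6 0 3]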